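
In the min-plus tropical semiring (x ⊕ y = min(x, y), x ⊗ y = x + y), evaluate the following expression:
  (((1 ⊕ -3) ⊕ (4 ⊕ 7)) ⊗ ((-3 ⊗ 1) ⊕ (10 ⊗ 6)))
(((1 ⊕ -3) ⊕ (4 ⊕ 7)) ⊗ ((-3 ⊗ 1) ⊕ (10 ⊗ 6))) = -5

Expand innermost to outermost. Recall ⊕ takes the minimum of its arguments and ⊗ takes their sum. Working out the expression (((1 ⊕ -3) ⊕ (4 ⊕ 7)) ⊗ ((-3 ⊗ 1) ⊕ (10 ⊗ 6))) gives -5.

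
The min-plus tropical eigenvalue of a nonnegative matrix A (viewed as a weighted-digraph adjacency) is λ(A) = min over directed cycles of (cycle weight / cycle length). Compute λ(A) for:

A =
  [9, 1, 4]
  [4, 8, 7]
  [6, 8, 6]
λ(A) = 5/2

Enumerate directed cycles and compute their means (weight / length). Sample:
  cycle 0 → 0: weight = 9, length = 1, mean = 9/1 ≈ 9.000
  cycle 1 → 1: weight = 8, length = 1, mean = 8/1 ≈ 8.000
  cycle 2 → 2: weight = 6, length = 1, mean = 6/1 ≈ 6.000
  cycle 0 → 1 → 0: weight = 5, length = 2, mean = 5/2 ≈ 2.500
  cycle 0 → 2 → 0: weight = 10, length = 2, mean = 10/2 ≈ 5.000
  cycle 1 → 0 → 1: weight = 5, length = 2, mean = 5/2 ≈ 2.500
Minimum mean = 2.500, attained e.g. along the cycle 0 → 1 → 0 with weight 5 and length 2. So λ(A) = 5/2 = 5/2.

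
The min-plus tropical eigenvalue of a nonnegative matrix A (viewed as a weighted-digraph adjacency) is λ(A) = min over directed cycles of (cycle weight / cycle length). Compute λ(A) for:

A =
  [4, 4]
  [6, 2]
λ(A) = 2

Enumerate directed cycles and compute their means (weight / length). Sample:
  cycle 0 → 0: weight = 4, length = 1, mean = 4/1 ≈ 4.000
  cycle 1 → 1: weight = 2, length = 1, mean = 2/1 ≈ 2.000
  cycle 0 → 1 → 0: weight = 10, length = 2, mean = 10/2 ≈ 5.000
  cycle 1 → 0 → 1: weight = 10, length = 2, mean = 10/2 ≈ 5.000
Minimum mean = 2.000, attained e.g. along the cycle 1 → 1 with weight 2 and length 1. So λ(A) = 2/1 = 2.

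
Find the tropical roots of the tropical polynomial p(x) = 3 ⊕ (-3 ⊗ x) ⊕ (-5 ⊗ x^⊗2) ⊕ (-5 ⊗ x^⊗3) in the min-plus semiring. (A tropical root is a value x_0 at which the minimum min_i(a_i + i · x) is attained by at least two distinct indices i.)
Roots: {0, 2, 6}

Each tropical root is a break point of the lower envelope of the lines y = a_i + i · x (there are 4 lines, with slopes 0, 1, ..., 3). Only the lines that attain the minimum somewhere contribute to roots; other lines are dominated. Here the surviving (envelope) indices are i = 3, i = 2, i = 1, i = 0.
Intersections between consecutive envelope lines give the roots: for adjacent envelope indices i < j the intersection is x = (a_i − a_j) / (j − i). Reading off the sorted break points: {0, 2, 6}.
Verification: at each break x_0, at least two indices attain the minimum of min_i(a_i + i · x_0).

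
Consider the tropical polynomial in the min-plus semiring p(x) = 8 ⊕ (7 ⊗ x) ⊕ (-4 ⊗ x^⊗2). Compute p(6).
p(6) = 8

A tropical monomial a ⊗ x^⊗i evaluates to a + i · x. Evaluating each term at x = 6:
  Term 0 contributes 8 + 0 · 6 = 8
  Term 1 contributes 7 + 1 · 6 = 13
  Term 2 contributes -4 + 2 · 6 = 8
p(6) = ⊕ of these = min[8, 13, 8] = 8.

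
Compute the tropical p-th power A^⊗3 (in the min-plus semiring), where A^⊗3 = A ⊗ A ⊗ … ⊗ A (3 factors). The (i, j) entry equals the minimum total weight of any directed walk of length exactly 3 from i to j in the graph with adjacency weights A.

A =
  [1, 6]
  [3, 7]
A^⊗3 =
  [3, 8]
  [5, 10]

Each entry (A^⊗3)_ij equals the minimum over all length-3 walks i = v_0 → v_1 → … → v_3 = j of Σ_t A[v_t][v_{t+1}]. For example, for (i, j) = (0, 1) we minimise over 4 possible intermediate vertex sequences; the minimum is 8, attained along the walk 0 → 0 → 0 → 1.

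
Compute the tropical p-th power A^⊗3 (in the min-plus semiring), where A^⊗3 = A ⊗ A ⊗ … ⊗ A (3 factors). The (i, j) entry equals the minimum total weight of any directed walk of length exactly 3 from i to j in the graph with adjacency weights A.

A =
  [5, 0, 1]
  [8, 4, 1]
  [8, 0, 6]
A^⊗3 =
  [9, 1, 2]
  [9, 5, 2]
  [9, 1, 5]

Each entry (A^⊗3)_ij equals the minimum over all length-3 walks i = v_0 → v_1 → … → v_3 = j of Σ_t A[v_t][v_{t+1}]. For example, for (i, j) = (0, 2) we minimise over 9 possible intermediate vertex sequences; the minimum is 2, attained along the walk 0 → 2 → 1 → 2.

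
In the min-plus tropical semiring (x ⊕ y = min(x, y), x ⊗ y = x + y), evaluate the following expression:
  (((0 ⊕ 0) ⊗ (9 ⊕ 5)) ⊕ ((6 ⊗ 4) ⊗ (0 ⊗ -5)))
(((0 ⊕ 0) ⊗ (9 ⊕ 5)) ⊕ ((6 ⊗ 4) ⊗ (0 ⊗ -5))) = 5

Expand innermost to outermost. Recall ⊕ takes the minimum of its arguments and ⊗ takes their sum. Working out the expression (((0 ⊕ 0) ⊗ (9 ⊕ 5)) ⊕ ((6 ⊗ 4) ⊗ (0 ⊗ -5))) gives 5.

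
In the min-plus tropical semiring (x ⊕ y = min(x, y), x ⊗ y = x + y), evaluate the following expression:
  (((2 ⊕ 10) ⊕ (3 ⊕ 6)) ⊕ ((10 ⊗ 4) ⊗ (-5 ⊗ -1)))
(((2 ⊕ 10) ⊕ (3 ⊕ 6)) ⊕ ((10 ⊗ 4) ⊗ (-5 ⊗ -1))) = 2

Expand innermost to outermost. Recall ⊕ takes the minimum of its arguments and ⊗ takes their sum. Working out the expression (((2 ⊕ 10) ⊕ (3 ⊕ 6)) ⊕ ((10 ⊗ 4) ⊗ (-5 ⊗ -1))) gives 2.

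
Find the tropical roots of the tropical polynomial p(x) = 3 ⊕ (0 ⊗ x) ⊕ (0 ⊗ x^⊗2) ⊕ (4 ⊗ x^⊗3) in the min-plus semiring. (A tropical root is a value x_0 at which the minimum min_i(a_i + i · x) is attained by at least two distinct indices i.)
Roots: {-4, 0, 3}

Each tropical root is a break point of the lower envelope of the lines y = a_i + i · x (there are 4 lines, with slopes 0, 1, ..., 3). Only the lines that attain the minimum somewhere contribute to roots; other lines are dominated. Here the surviving (envelope) indices are i = 3, i = 2, i = 1, i = 0.
Intersections between consecutive envelope lines give the roots: for adjacent envelope indices i < j the intersection is x = (a_i − a_j) / (j − i). Reading off the sorted break points: {-4, 0, 3}.
Verification: at each break x_0, at least two indices attain the minimum of min_i(a_i + i · x_0).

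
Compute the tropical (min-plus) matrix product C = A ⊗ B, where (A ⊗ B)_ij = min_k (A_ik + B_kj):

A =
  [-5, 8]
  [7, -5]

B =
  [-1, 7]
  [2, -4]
A ⊗ B =
  [-6, 2]
  [-3, -9]

Apply the min-plus product entry-by-entry:
  C[0][0] = min over k of (A[0][0] + B[0][0] = -5 + -1 = -6, A[0][1] + B[1][0] = 8 + 2 = 10) = -6 (attained at k = 0)
  C[0][1] = min over k of (A[0][0] + B[0][1] = -5 + 7 = 2, A[0][1] + B[1][1] = 8 + -4 = 4) = 2 (attained at k = 0)
  C[1][0] = min over k of (A[1][0] + B[0][0] = 7 + -1 = 6, A[1][1] + B[1][0] = -5 + 2 = -3) = -3 (attained at k = 1)
  C[1][1] = min over k of (A[1][0] + B[0][1] = 7 + 7 = 14, A[1][1] + B[1][1] = -5 + -4 = -9) = -9 (attained at k = 1)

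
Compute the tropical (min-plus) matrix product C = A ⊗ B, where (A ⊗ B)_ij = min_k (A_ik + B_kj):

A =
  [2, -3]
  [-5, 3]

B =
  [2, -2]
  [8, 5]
A ⊗ B =
  [4, 0]
  [-3, -7]

Apply the min-plus product entry-by-entry:
  C[0][0] = min over k of (A[0][0] + B[0][0] = 2 + 2 = 4, A[0][1] + B[1][0] = -3 + 8 = 5) = 4 (attained at k = 0)
  C[0][1] = min over k of (A[0][0] + B[0][1] = 2 + -2 = 0, A[0][1] + B[1][1] = -3 + 5 = 2) = 0 (attained at k = 0)
  C[1][0] = min over k of (A[1][0] + B[0][0] = -5 + 2 = -3, A[1][1] + B[1][0] = 3 + 8 = 11) = -3 (attained at k = 0)
  C[1][1] = min over k of (A[1][0] + B[0][1] = -5 + -2 = -7, A[1][1] + B[1][1] = 3 + 5 = 8) = -7 (attained at k = 0)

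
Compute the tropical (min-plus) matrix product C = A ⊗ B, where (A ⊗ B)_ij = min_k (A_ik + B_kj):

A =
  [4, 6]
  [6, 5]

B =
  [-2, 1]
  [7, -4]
A ⊗ B =
  [2, 2]
  [4, 1]

Apply the min-plus product entry-by-entry:
  C[0][0] = min over k of (A[0][0] + B[0][0] = 4 + -2 = 2, A[0][1] + B[1][0] = 6 + 7 = 13) = 2 (attained at k = 0)
  C[0][1] = min over k of (A[0][0] + B[0][1] = 4 + 1 = 5, A[0][1] + B[1][1] = 6 + -4 = 2) = 2 (attained at k = 1)
  C[1][0] = min over k of (A[1][0] + B[0][0] = 6 + -2 = 4, A[1][1] + B[1][0] = 5 + 7 = 12) = 4 (attained at k = 0)
  C[1][1] = min over k of (A[1][0] + B[0][1] = 6 + 1 = 7, A[1][1] + B[1][1] = 5 + -4 = 1) = 1 (attained at k = 1)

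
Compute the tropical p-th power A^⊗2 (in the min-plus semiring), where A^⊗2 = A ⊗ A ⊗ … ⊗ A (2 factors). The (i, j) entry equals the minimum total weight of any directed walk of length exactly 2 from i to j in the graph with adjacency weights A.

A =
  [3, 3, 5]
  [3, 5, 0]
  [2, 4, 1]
A^⊗2 =
  [6, 6, 3]
  [2, 4, 1]
  [3, 5, 2]

Each entry (A^⊗2)_ij equals the minimum over all length-2 walks i = v_0 → v_1 → … → v_2 = j of Σ_t A[v_t][v_{t+1}]. For example, for (i, j) = (0, 2) we minimise over 3 possible intermediate vertex sequences; the minimum is 3, attained along the walk 0 → 1 → 2.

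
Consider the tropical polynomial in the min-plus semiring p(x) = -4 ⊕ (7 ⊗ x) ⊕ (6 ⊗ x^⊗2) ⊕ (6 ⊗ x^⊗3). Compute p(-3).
p(-3) = -4

A tropical monomial a ⊗ x^⊗i evaluates to a + i · x. Evaluating each term at x = -3:
  Term 0 contributes -4 + 0 · -3 = -4
  Term 1 contributes 7 + 1 · -3 = 4
  Term 2 contributes 6 + 2 · -3 = 0
  Term 3 contributes 6 + 3 · -3 = -3
p(-3) = ⊕ of these = min[-4, 4, 0, -3] = -4.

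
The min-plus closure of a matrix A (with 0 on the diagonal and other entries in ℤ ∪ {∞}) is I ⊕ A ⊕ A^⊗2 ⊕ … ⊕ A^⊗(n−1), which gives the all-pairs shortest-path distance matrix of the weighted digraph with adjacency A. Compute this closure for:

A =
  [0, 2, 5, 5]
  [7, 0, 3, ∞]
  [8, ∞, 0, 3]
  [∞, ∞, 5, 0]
Closure =
  [0, 2, 5, 5]
  [7, 0, 3, 6]
  [8, 10, 0, 3]
  [13, 15, 5, 0]

This is the Floyd-Warshall all-pairs shortest-path computation. For each intermediate vertex k = 0, 1, …, 3, update dist[i][j] ← min(dist[i][j], dist[i][k] + dist[k][j]). The final matrix gives, for each (i, j), the minimum total weight of any directed path from i to j (possibly empty when i = j).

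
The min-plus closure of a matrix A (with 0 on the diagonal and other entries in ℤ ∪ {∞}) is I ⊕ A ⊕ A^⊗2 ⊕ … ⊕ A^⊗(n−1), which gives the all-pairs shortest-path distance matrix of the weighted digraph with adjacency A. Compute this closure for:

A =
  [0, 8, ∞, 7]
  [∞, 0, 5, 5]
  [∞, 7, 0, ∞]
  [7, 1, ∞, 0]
Closure =
  [0, 8, 13, 7]
  [12, 0, 5, 5]
  [19, 7, 0, 12]
  [7, 1, 6, 0]

This is the Floyd-Warshall all-pairs shortest-path computation. For each intermediate vertex k = 0, 1, …, 3, update dist[i][j] ← min(dist[i][j], dist[i][k] + dist[k][j]). The final matrix gives, for each (i, j), the minimum total weight of any directed path from i to j (possibly empty when i = j).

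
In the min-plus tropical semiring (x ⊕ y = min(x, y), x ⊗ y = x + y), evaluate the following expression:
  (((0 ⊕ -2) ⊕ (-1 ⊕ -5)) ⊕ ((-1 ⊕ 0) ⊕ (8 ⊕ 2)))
(((0 ⊕ -2) ⊕ (-1 ⊕ -5)) ⊕ ((-1 ⊕ 0) ⊕ (8 ⊕ 2))) = -5

Expand innermost to outermost. Recall ⊕ takes the minimum of its arguments and ⊗ takes their sum. Working out the expression (((0 ⊕ -2) ⊕ (-1 ⊕ -5)) ⊕ ((-1 ⊕ 0) ⊕ (8 ⊕ 2))) gives -5.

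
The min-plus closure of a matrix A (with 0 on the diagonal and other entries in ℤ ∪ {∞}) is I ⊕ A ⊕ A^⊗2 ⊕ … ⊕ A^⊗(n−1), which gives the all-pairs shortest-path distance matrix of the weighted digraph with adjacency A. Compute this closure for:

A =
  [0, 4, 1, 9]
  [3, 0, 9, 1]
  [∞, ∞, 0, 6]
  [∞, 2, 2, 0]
Closure =
  [0, 4, 1, 5]
  [3, 0, 3, 1]
  [11, 8, 0, 6]
  [5, 2, 2, 0]

This is the Floyd-Warshall all-pairs shortest-path computation. For each intermediate vertex k = 0, 1, …, 3, update dist[i][j] ← min(dist[i][j], dist[i][k] + dist[k][j]). The final matrix gives, for each (i, j), the minimum total weight of any directed path from i to j (possibly empty when i = j).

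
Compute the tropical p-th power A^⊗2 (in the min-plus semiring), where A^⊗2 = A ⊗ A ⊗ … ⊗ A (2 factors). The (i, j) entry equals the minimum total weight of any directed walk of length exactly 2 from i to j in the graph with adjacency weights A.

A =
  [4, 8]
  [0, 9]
A^⊗2 =
  [8, 12]
  [4, 8]

Each entry (A^⊗2)_ij equals the minimum over all length-2 walks i = v_0 → v_1 → … → v_2 = j of Σ_t A[v_t][v_{t+1}]. For example, for (i, j) = (0, 1) we minimise over 2 possible intermediate vertex sequences; the minimum is 12, attained along the walk 0 → 0 → 1.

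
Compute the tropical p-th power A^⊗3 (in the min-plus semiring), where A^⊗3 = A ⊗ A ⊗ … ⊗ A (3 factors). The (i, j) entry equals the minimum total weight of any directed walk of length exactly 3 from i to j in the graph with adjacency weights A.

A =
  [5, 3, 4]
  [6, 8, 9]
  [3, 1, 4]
A^⊗3 =
  [11, 9, 11]
  [13, 11, 14]
  [10, 8, 11]

Each entry (A^⊗3)_ij equals the minimum over all length-3 walks i = v_0 → v_1 → … → v_3 = j of Σ_t A[v_t][v_{t+1}]. For example, for (i, j) = (0, 2) we minimise over 9 possible intermediate vertex sequences; the minimum is 11, attained along the walk 0 → 2 → 0 → 2.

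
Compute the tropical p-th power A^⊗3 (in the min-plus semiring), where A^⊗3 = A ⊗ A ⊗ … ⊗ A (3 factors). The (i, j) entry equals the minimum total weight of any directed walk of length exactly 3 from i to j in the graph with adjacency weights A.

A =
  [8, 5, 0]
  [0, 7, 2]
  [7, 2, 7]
A^⊗3 =
  [2, 9, 4]
  [4, 2, 6]
  [9, 6, 2]

Each entry (A^⊗3)_ij equals the minimum over all length-3 walks i = v_0 → v_1 → … → v_3 = j of Σ_t A[v_t][v_{t+1}]. For example, for (i, j) = (0, 2) we minimise over 9 possible intermediate vertex sequences; the minimum is 4, attained along the walk 0 → 2 → 1 → 2.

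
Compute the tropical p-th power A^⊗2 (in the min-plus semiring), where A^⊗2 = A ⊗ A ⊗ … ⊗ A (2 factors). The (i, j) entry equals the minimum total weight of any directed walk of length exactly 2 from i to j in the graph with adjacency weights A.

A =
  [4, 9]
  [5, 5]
A^⊗2 =
  [8, 13]
  [9, 10]

Each entry (A^⊗2)_ij equals the minimum over all length-2 walks i = v_0 → v_1 → … → v_2 = j of Σ_t A[v_t][v_{t+1}]. For example, for (i, j) = (0, 1) we minimise over 2 possible intermediate vertex sequences; the minimum is 13, attained along the walk 0 → 0 → 1.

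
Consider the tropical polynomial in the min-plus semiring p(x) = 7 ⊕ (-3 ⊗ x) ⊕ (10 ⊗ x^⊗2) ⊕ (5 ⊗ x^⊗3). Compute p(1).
p(1) = -2

A tropical monomial a ⊗ x^⊗i evaluates to a + i · x. Evaluating each term at x = 1:
  Term 0 contributes 7 + 0 · 1 = 7
  Term 1 contributes -3 + 1 · 1 = -2
  Term 2 contributes 10 + 2 · 1 = 12
  Term 3 contributes 5 + 3 · 1 = 8
p(1) = ⊕ of these = min[7, -2, 12, 8] = -2.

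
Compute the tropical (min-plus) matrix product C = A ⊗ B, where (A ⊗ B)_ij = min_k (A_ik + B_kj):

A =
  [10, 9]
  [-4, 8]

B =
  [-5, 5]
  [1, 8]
A ⊗ B =
  [5, 15]
  [-9, 1]

Apply the min-plus product entry-by-entry:
  C[0][0] = min over k of (A[0][0] + B[0][0] = 10 + -5 = 5, A[0][1] + B[1][0] = 9 + 1 = 10) = 5 (attained at k = 0)
  C[0][1] = min over k of (A[0][0] + B[0][1] = 10 + 5 = 15, A[0][1] + B[1][1] = 9 + 8 = 17) = 15 (attained at k = 0)
  C[1][0] = min over k of (A[1][0] + B[0][0] = -4 + -5 = -9, A[1][1] + B[1][0] = 8 + 1 = 9) = -9 (attained at k = 0)
  C[1][1] = min over k of (A[1][0] + B[0][1] = -4 + 5 = 1, A[1][1] + B[1][1] = 8 + 8 = 16) = 1 (attained at k = 0)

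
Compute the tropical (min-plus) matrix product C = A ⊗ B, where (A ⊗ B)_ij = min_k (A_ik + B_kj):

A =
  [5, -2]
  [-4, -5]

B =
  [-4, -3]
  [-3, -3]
A ⊗ B =
  [-5, -5]
  [-8, -8]

Apply the min-plus product entry-by-entry:
  C[0][0] = min over k of (A[0][0] + B[0][0] = 5 + -4 = 1, A[0][1] + B[1][0] = -2 + -3 = -5) = -5 (attained at k = 1)
  C[0][1] = min over k of (A[0][0] + B[0][1] = 5 + -3 = 2, A[0][1] + B[1][1] = -2 + -3 = -5) = -5 (attained at k = 1)
  C[1][0] = min over k of (A[1][0] + B[0][0] = -4 + -4 = -8, A[1][1] + B[1][0] = -5 + -3 = -8) = -8 (attained at k = 0)
  C[1][1] = min over k of (A[1][0] + B[0][1] = -4 + -3 = -7, A[1][1] + B[1][1] = -5 + -3 = -8) = -8 (attained at k = 1)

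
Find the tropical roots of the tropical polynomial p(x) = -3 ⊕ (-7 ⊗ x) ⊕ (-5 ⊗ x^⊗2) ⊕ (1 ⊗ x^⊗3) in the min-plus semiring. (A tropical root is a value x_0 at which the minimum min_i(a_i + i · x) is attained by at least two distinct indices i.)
Roots: {-6, -2, 4}

Each tropical root is a break point of the lower envelope of the lines y = a_i + i · x (there are 4 lines, with slopes 0, 1, ..., 3). Only the lines that attain the minimum somewhere contribute to roots; other lines are dominated. Here the surviving (envelope) indices are i = 3, i = 2, i = 1, i = 0.
Intersections between consecutive envelope lines give the roots: for adjacent envelope indices i < j the intersection is x = (a_i − a_j) / (j − i). Reading off the sorted break points: {-6, -2, 4}.
Verification: at each break x_0, at least two indices attain the minimum of min_i(a_i + i · x_0).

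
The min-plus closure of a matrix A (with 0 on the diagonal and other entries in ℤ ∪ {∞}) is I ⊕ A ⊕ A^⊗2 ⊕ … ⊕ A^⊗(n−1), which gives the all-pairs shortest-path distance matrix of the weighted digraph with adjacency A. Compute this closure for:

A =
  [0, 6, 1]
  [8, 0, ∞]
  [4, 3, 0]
Closure =
  [0, 4, 1]
  [8, 0, 9]
  [4, 3, 0]

This is the Floyd-Warshall all-pairs shortest-path computation. For each intermediate vertex k = 0, 1, …, 2, update dist[i][j] ← min(dist[i][j], dist[i][k] + dist[k][j]). The final matrix gives, for each (i, j), the minimum total weight of any directed path from i to j (possibly empty when i = j).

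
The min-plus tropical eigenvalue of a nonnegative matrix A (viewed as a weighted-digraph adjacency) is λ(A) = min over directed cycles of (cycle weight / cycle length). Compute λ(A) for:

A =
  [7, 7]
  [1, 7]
λ(A) = 4

Enumerate directed cycles and compute their means (weight / length). Sample:
  cycle 0 → 0: weight = 7, length = 1, mean = 7/1 ≈ 7.000
  cycle 1 → 1: weight = 7, length = 1, mean = 7/1 ≈ 7.000
  cycle 0 → 1 → 0: weight = 8, length = 2, mean = 8/2 ≈ 4.000
  cycle 1 → 0 → 1: weight = 8, length = 2, mean = 8/2 ≈ 4.000
Minimum mean = 4.000, attained e.g. along the cycle 0 → 1 → 0 with weight 8 and length 2. So λ(A) = 8/2 = 4.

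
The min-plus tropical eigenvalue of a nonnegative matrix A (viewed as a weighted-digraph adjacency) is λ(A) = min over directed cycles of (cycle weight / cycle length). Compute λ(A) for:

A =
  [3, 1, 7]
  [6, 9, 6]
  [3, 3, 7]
λ(A) = 3

Enumerate directed cycles and compute their means (weight / length). Sample:
  cycle 0 → 0: weight = 3, length = 1, mean = 3/1 ≈ 3.000
  cycle 1 → 1: weight = 9, length = 1, mean = 9/1 ≈ 9.000
  cycle 2 → 2: weight = 7, length = 1, mean = 7/1 ≈ 7.000
  cycle 0 → 1 → 0: weight = 7, length = 2, mean = 7/2 ≈ 3.500
  cycle 0 → 2 → 0: weight = 10, length = 2, mean = 10/2 ≈ 5.000
  cycle 1 → 0 → 1: weight = 7, length = 2, mean = 7/2 ≈ 3.500
Minimum mean = 3.000, attained e.g. along the cycle 0 → 0 with weight 3 and length 1. So λ(A) = 3/1 = 3.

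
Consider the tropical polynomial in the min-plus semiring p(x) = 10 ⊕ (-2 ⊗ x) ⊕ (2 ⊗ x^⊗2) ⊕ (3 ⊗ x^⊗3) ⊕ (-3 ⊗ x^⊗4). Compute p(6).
p(6) = 4

A tropical monomial a ⊗ x^⊗i evaluates to a + i · x. Evaluating each term at x = 6:
  Term 0 contributes 10 + 0 · 6 = 10
  Term 1 contributes -2 + 1 · 6 = 4
  Term 2 contributes 2 + 2 · 6 = 14
  Term 3 contributes 3 + 3 · 6 = 21
  Term 4 contributes -3 + 4 · 6 = 21
p(6) = ⊕ of these = min[10, 4, 14, 21, 21] = 4.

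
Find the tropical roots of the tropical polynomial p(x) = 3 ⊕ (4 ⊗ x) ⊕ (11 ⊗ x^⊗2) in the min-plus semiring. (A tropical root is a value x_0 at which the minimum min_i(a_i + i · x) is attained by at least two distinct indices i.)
Roots: {-7, -1}

Each tropical root is a break point of the lower envelope of the lines y = a_i + i · x (there are 3 lines, with slopes 0, 1, ..., 2). Only the lines that attain the minimum somewhere contribute to roots; other lines are dominated. Here the surviving (envelope) indices are i = 2, i = 1, i = 0.
Intersections between consecutive envelope lines give the roots: for adjacent envelope indices i < j the intersection is x = (a_i − a_j) / (j − i). Reading off the sorted break points: {-7, -1}.
Verification: at each break x_0, at least two indices attain the minimum of min_i(a_i + i · x_0).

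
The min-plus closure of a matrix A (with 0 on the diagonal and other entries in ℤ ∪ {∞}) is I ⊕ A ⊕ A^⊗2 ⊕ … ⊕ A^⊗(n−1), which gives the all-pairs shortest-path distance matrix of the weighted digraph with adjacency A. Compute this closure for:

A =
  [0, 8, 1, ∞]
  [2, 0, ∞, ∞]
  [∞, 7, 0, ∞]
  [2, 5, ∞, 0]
Closure =
  [0, 8, 1, ∞]
  [2, 0, 3, ∞]
  [9, 7, 0, ∞]
  [2, 5, 3, 0]

This is the Floyd-Warshall all-pairs shortest-path computation. For each intermediate vertex k = 0, 1, …, 3, update dist[i][j] ← min(dist[i][j], dist[i][k] + dist[k][j]). The final matrix gives, for each (i, j), the minimum total weight of any directed path from i to j (possibly empty when i = j).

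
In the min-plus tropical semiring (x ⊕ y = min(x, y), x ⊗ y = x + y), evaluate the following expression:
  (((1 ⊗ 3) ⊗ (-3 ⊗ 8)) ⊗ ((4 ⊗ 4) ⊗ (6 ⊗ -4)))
(((1 ⊗ 3) ⊗ (-3 ⊗ 8)) ⊗ ((4 ⊗ 4) ⊗ (6 ⊗ -4))) = 19

Expand innermost to outermost. Recall ⊕ takes the minimum of its arguments and ⊗ takes their sum. Working out the expression (((1 ⊗ 3) ⊗ (-3 ⊗ 8)) ⊗ ((4 ⊗ 4) ⊗ (6 ⊗ -4))) gives 19.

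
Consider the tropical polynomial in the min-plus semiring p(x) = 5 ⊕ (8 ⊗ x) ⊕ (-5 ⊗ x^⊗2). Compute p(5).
p(5) = 5

A tropical monomial a ⊗ x^⊗i evaluates to a + i · x. Evaluating each term at x = 5:
  Term 0 contributes 5 + 0 · 5 = 5
  Term 1 contributes 8 + 1 · 5 = 13
  Term 2 contributes -5 + 2 · 5 = 5
p(5) = ⊕ of these = min[5, 13, 5] = 5.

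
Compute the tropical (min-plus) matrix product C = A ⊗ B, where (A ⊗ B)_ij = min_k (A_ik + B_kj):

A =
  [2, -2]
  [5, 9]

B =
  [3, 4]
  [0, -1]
A ⊗ B =
  [-2, -3]
  [8, 8]

Apply the min-plus product entry-by-entry:
  C[0][0] = min over k of (A[0][0] + B[0][0] = 2 + 3 = 5, A[0][1] + B[1][0] = -2 + 0 = -2) = -2 (attained at k = 1)
  C[0][1] = min over k of (A[0][0] + B[0][1] = 2 + 4 = 6, A[0][1] + B[1][1] = -2 + -1 = -3) = -3 (attained at k = 1)
  C[1][0] = min over k of (A[1][0] + B[0][0] = 5 + 3 = 8, A[1][1] + B[1][0] = 9 + 0 = 9) = 8 (attained at k = 0)
  C[1][1] = min over k of (A[1][0] + B[0][1] = 5 + 4 = 9, A[1][1] + B[1][1] = 9 + -1 = 8) = 8 (attained at k = 1)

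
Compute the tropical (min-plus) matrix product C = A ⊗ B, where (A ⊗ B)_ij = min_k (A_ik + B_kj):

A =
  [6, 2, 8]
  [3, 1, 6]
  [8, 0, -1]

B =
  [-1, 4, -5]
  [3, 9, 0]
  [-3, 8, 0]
A ⊗ B =
  [5, 10, 1]
  [2, 7, -2]
  [-4, 7, -1]

Apply the min-plus product entry-by-entry:
  C[0][0] = min over k of (A[0][0] + B[0][0] = 6 + -1 = 5, A[0][1] + B[1][0] = 2 + 3 = 5, A[0][2] + B[2][0] = 8 + -3 = 5) = 5 (attained at k = 0)
  C[0][1] = min over k of (A[0][0] + B[0][1] = 6 + 4 = 10, A[0][1] + B[1][1] = 2 + 9 = 11, A[0][2] + B[2][1] = 8 + 8 = 16) = 10 (attained at k = 0)
  C[0][2] = min over k of (A[0][0] + B[0][2] = 6 + -5 = 1, A[0][1] + B[1][2] = 2 + 0 = 2, A[0][2] + B[2][2] = 8 + 0 = 8) = 1 (attained at k = 0)
  C[1][0] = min over k of (A[1][0] + B[0][0] = 3 + -1 = 2, A[1][1] + B[1][0] = 1 + 3 = 4, A[1][2] + B[2][0] = 6 + -3 = 3) = 2 (attained at k = 0)
  C[1][1] = min over k of (A[1][0] + B[0][1] = 3 + 4 = 7, A[1][1] + B[1][1] = 1 + 9 = 10, A[1][2] + B[2][1] = 6 + 8 = 14) = 7 (attained at k = 0)
  C[1][2] = min over k of (A[1][0] + B[0][2] = 3 + -5 = -2, A[1][1] + B[1][2] = 1 + 0 = 1, A[1][2] + B[2][2] = 6 + 0 = 6) = -2 (attained at k = 0)
  C[2][0] = min over k of (A[2][0] + B[0][0] = 8 + -1 = 7, A[2][1] + B[1][0] = 0 + 3 = 3, A[2][2] + B[2][0] = -1 + -3 = -4) = -4 (attained at k = 2)
  C[2][1] = min over k of (A[2][0] + B[0][1] = 8 + 4 = 12, A[2][1] + B[1][1] = 0 + 9 = 9, A[2][2] + B[2][1] = -1 + 8 = 7) = 7 (attained at k = 2)
  C[2][2] = min over k of (A[2][0] + B[0][2] = 8 + -5 = 3, A[2][1] + B[1][2] = 0 + 0 = 0, A[2][2] + B[2][2] = -1 + 0 = -1) = -1 (attained at k = 2)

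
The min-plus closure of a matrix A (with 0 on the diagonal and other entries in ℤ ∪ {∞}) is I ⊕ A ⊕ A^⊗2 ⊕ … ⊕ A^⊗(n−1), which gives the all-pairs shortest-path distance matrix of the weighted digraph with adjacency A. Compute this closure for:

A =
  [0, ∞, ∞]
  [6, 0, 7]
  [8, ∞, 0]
Closure =
  [0, ∞, ∞]
  [6, 0, 7]
  [8, ∞, 0]

This is the Floyd-Warshall all-pairs shortest-path computation. For each intermediate vertex k = 0, 1, …, 2, update dist[i][j] ← min(dist[i][j], dist[i][k] + dist[k][j]). The final matrix gives, for each (i, j), the minimum total weight of any directed path from i to j (possibly empty when i = j).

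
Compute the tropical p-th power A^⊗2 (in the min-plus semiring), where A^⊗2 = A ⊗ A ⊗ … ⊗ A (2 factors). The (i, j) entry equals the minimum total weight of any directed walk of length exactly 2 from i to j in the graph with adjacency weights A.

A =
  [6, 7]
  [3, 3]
A^⊗2 =
  [10, 10]
  [6, 6]

Each entry (A^⊗2)_ij equals the minimum over all length-2 walks i = v_0 → v_1 → … → v_2 = j of Σ_t A[v_t][v_{t+1}]. For example, for (i, j) = (0, 1) we minimise over 2 possible intermediate vertex sequences; the minimum is 10, attained along the walk 0 → 1 → 1.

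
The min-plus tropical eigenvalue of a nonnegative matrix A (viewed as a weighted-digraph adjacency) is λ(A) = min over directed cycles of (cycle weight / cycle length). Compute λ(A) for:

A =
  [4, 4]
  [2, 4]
λ(A) = 3

Enumerate directed cycles and compute their means (weight / length). Sample:
  cycle 0 → 0: weight = 4, length = 1, mean = 4/1 ≈ 4.000
  cycle 1 → 1: weight = 4, length = 1, mean = 4/1 ≈ 4.000
  cycle 0 → 1 → 0: weight = 6, length = 2, mean = 6/2 ≈ 3.000
  cycle 1 → 0 → 1: weight = 6, length = 2, mean = 6/2 ≈ 3.000
Minimum mean = 3.000, attained e.g. along the cycle 0 → 1 → 0 with weight 6 and length 2. So λ(A) = 6/2 = 3.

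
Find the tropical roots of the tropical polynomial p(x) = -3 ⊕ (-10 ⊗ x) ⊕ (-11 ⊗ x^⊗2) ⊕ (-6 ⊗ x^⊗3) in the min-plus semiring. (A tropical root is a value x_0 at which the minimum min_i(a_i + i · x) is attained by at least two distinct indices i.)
Roots: {-5, 1, 7}

Each tropical root is a break point of the lower envelope of the lines y = a_i + i · x (there are 4 lines, with slopes 0, 1, ..., 3). Only the lines that attain the minimum somewhere contribute to roots; other lines are dominated. Here the surviving (envelope) indices are i = 3, i = 2, i = 1, i = 0.
Intersections between consecutive envelope lines give the roots: for adjacent envelope indices i < j the intersection is x = (a_i − a_j) / (j − i). Reading off the sorted break points: {-5, 1, 7}.
Verification: at each break x_0, at least two indices attain the minimum of min_i(a_i + i · x_0).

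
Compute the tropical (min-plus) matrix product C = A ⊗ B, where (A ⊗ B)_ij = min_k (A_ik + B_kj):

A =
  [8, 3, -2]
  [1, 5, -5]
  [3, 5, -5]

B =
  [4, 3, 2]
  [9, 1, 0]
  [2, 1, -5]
A ⊗ B =
  [0, -1, -7]
  [-3, -4, -10]
  [-3, -4, -10]

Apply the min-plus product entry-by-entry:
  C[0][0] = min over k of (A[0][0] + B[0][0] = 8 + 4 = 12, A[0][1] + B[1][0] = 3 + 9 = 12, A[0][2] + B[2][0] = -2 + 2 = 0) = 0 (attained at k = 2)
  C[0][1] = min over k of (A[0][0] + B[0][1] = 8 + 3 = 11, A[0][1] + B[1][1] = 3 + 1 = 4, A[0][2] + B[2][1] = -2 + 1 = -1) = -1 (attained at k = 2)
  C[0][2] = min over k of (A[0][0] + B[0][2] = 8 + 2 = 10, A[0][1] + B[1][2] = 3 + 0 = 3, A[0][2] + B[2][2] = -2 + -5 = -7) = -7 (attained at k = 2)
  C[1][0] = min over k of (A[1][0] + B[0][0] = 1 + 4 = 5, A[1][1] + B[1][0] = 5 + 9 = 14, A[1][2] + B[2][0] = -5 + 2 = -3) = -3 (attained at k = 2)
  C[1][1] = min over k of (A[1][0] + B[0][1] = 1 + 3 = 4, A[1][1] + B[1][1] = 5 + 1 = 6, A[1][2] + B[2][1] = -5 + 1 = -4) = -4 (attained at k = 2)
  C[1][2] = min over k of (A[1][0] + B[0][2] = 1 + 2 = 3, A[1][1] + B[1][2] = 5 + 0 = 5, A[1][2] + B[2][2] = -5 + -5 = -10) = -10 (attained at k = 2)
  C[2][0] = min over k of (A[2][0] + B[0][0] = 3 + 4 = 7, A[2][1] + B[1][0] = 5 + 9 = 14, A[2][2] + B[2][0] = -5 + 2 = -3) = -3 (attained at k = 2)
  C[2][1] = min over k of (A[2][0] + B[0][1] = 3 + 3 = 6, A[2][1] + B[1][1] = 5 + 1 = 6, A[2][2] + B[2][1] = -5 + 1 = -4) = -4 (attained at k = 2)
  C[2][2] = min over k of (A[2][0] + B[0][2] = 3 + 2 = 5, A[2][1] + B[1][2] = 5 + 0 = 5, A[2][2] + B[2][2] = -5 + -5 = -10) = -10 (attained at k = 2)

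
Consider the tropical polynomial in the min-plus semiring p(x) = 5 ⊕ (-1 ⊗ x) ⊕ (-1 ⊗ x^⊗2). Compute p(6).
p(6) = 5

A tropical monomial a ⊗ x^⊗i evaluates to a + i · x. Evaluating each term at x = 6:
  Term 0 contributes 5 + 0 · 6 = 5
  Term 1 contributes -1 + 1 · 6 = 5
  Term 2 contributes -1 + 2 · 6 = 11
p(6) = ⊕ of these = min[5, 5, 11] = 5.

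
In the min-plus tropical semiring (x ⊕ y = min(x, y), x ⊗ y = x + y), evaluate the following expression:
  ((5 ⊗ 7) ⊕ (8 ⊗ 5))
((5 ⊗ 7) ⊕ (8 ⊗ 5)) = 12

Expand innermost to outermost. Recall ⊕ takes the minimum of its arguments and ⊗ takes their sum. Working out the expression ((5 ⊗ 7) ⊕ (8 ⊗ 5)) gives 12.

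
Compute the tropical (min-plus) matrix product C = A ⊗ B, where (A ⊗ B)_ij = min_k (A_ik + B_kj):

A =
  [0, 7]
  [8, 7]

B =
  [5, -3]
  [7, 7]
A ⊗ B =
  [5, -3]
  [13, 5]

Apply the min-plus product entry-by-entry:
  C[0][0] = min over k of (A[0][0] + B[0][0] = 0 + 5 = 5, A[0][1] + B[1][0] = 7 + 7 = 14) = 5 (attained at k = 0)
  C[0][1] = min over k of (A[0][0] + B[0][1] = 0 + -3 = -3, A[0][1] + B[1][1] = 7 + 7 = 14) = -3 (attained at k = 0)
  C[1][0] = min over k of (A[1][0] + B[0][0] = 8 + 5 = 13, A[1][1] + B[1][0] = 7 + 7 = 14) = 13 (attained at k = 0)
  C[1][1] = min over k of (A[1][0] + B[0][1] = 8 + -3 = 5, A[1][1] + B[1][1] = 7 + 7 = 14) = 5 (attained at k = 0)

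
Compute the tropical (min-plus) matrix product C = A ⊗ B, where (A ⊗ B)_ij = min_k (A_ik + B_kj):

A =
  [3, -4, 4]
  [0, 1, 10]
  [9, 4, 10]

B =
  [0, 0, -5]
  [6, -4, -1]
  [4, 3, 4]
A ⊗ B =
  [2, -8, -5]
  [0, -3, -5]
  [9, 0, 3]

Apply the min-plus product entry-by-entry:
  C[0][0] = min over k of (A[0][0] + B[0][0] = 3 + 0 = 3, A[0][1] + B[1][0] = -4 + 6 = 2, A[0][2] + B[2][0] = 4 + 4 = 8) = 2 (attained at k = 1)
  C[0][1] = min over k of (A[0][0] + B[0][1] = 3 + 0 = 3, A[0][1] + B[1][1] = -4 + -4 = -8, A[0][2] + B[2][1] = 4 + 3 = 7) = -8 (attained at k = 1)
  C[0][2] = min over k of (A[0][0] + B[0][2] = 3 + -5 = -2, A[0][1] + B[1][2] = -4 + -1 = -5, A[0][2] + B[2][2] = 4 + 4 = 8) = -5 (attained at k = 1)
  C[1][0] = min over k of (A[1][0] + B[0][0] = 0 + 0 = 0, A[1][1] + B[1][0] = 1 + 6 = 7, A[1][2] + B[2][0] = 10 + 4 = 14) = 0 (attained at k = 0)
  C[1][1] = min over k of (A[1][0] + B[0][1] = 0 + 0 = 0, A[1][1] + B[1][1] = 1 + -4 = -3, A[1][2] + B[2][1] = 10 + 3 = 13) = -3 (attained at k = 1)
  C[1][2] = min over k of (A[1][0] + B[0][2] = 0 + -5 = -5, A[1][1] + B[1][2] = 1 + -1 = 0, A[1][2] + B[2][2] = 10 + 4 = 14) = -5 (attained at k = 0)
  C[2][0] = min over k of (A[2][0] + B[0][0] = 9 + 0 = 9, A[2][1] + B[1][0] = 4 + 6 = 10, A[2][2] + B[2][0] = 10 + 4 = 14) = 9 (attained at k = 0)
  C[2][1] = min over k of (A[2][0] + B[0][1] = 9 + 0 = 9, A[2][1] + B[1][1] = 4 + -4 = 0, A[2][2] + B[2][1] = 10 + 3 = 13) = 0 (attained at k = 1)
  C[2][2] = min over k of (A[2][0] + B[0][2] = 9 + -5 = 4, A[2][1] + B[1][2] = 4 + -1 = 3, A[2][2] + B[2][2] = 10 + 4 = 14) = 3 (attained at k = 1)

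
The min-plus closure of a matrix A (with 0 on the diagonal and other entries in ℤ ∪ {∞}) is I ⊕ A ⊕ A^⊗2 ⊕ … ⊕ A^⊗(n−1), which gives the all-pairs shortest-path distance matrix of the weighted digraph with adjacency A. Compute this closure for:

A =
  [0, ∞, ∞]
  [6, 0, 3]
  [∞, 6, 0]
Closure =
  [0, ∞, ∞]
  [6, 0, 3]
  [12, 6, 0]

This is the Floyd-Warshall all-pairs shortest-path computation. For each intermediate vertex k = 0, 1, …, 2, update dist[i][j] ← min(dist[i][j], dist[i][k] + dist[k][j]). The final matrix gives, for each (i, j), the minimum total weight of any directed path from i to j (possibly empty when i = j).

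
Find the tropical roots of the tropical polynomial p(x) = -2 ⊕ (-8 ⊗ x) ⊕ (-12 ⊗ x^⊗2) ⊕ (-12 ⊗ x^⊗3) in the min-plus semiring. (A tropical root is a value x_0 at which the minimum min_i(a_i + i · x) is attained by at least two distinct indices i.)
Roots: {0, 4, 6}

Each tropical root is a break point of the lower envelope of the lines y = a_i + i · x (there are 4 lines, with slopes 0, 1, ..., 3). Only the lines that attain the minimum somewhere contribute to roots; other lines are dominated. Here the surviving (envelope) indices are i = 3, i = 2, i = 1, i = 0.
Intersections between consecutive envelope lines give the roots: for adjacent envelope indices i < j the intersection is x = (a_i − a_j) / (j − i). Reading off the sorted break points: {0, 4, 6}.
Verification: at each break x_0, at least two indices attain the minimum of min_i(a_i + i · x_0).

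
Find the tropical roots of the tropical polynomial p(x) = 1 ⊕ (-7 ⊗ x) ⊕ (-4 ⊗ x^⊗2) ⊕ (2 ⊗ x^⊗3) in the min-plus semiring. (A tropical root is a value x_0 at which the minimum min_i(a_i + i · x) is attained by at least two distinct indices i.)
Roots: {-6, -3, 8}

Each tropical root is a break point of the lower envelope of the lines y = a_i + i · x (there are 4 lines, with slopes 0, 1, ..., 3). Only the lines that attain the minimum somewhere contribute to roots; other lines are dominated. Here the surviving (envelope) indices are i = 3, i = 2, i = 1, i = 0.
Intersections between consecutive envelope lines give the roots: for adjacent envelope indices i < j the intersection is x = (a_i − a_j) / (j − i). Reading off the sorted break points: {-6, -3, 8}.
Verification: at each break x_0, at least two indices attain the minimum of min_i(a_i + i · x_0).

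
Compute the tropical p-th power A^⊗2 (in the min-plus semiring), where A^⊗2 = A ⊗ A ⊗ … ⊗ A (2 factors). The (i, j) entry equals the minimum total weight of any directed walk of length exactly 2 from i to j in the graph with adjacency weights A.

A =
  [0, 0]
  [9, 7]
A^⊗2 =
  [0, 0]
  [9, 9]

Each entry (A^⊗2)_ij equals the minimum over all length-2 walks i = v_0 → v_1 → … → v_2 = j of Σ_t A[v_t][v_{t+1}]. For example, for (i, j) = (0, 1) we minimise over 2 possible intermediate vertex sequences; the minimum is 0, attained along the walk 0 → 0 → 1.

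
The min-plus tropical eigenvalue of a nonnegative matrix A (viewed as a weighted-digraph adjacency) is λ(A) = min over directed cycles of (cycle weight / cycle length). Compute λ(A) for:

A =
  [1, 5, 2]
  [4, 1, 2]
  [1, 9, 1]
λ(A) = 1

Enumerate directed cycles and compute their means (weight / length). Sample:
  cycle 0 → 0: weight = 1, length = 1, mean = 1/1 ≈ 1.000
  cycle 1 → 1: weight = 1, length = 1, mean = 1/1 ≈ 1.000
  cycle 2 → 2: weight = 1, length = 1, mean = 1/1 ≈ 1.000
  cycle 0 → 1 → 0: weight = 9, length = 2, mean = 9/2 ≈ 4.500
  cycle 0 → 2 → 0: weight = 3, length = 2, mean = 3/2 ≈ 1.500
  cycle 1 → 0 → 1: weight = 9, length = 2, mean = 9/2 ≈ 4.500
Minimum mean = 1.000, attained e.g. along the cycle 0 → 0 with weight 1 and length 1. So λ(A) = 1/1 = 1.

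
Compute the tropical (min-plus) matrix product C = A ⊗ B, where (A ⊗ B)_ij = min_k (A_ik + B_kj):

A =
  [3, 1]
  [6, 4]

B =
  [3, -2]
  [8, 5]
A ⊗ B =
  [6, 1]
  [9, 4]

Apply the min-plus product entry-by-entry:
  C[0][0] = min over k of (A[0][0] + B[0][0] = 3 + 3 = 6, A[0][1] + B[1][0] = 1 + 8 = 9) = 6 (attained at k = 0)
  C[0][1] = min over k of (A[0][0] + B[0][1] = 3 + -2 = 1, A[0][1] + B[1][1] = 1 + 5 = 6) = 1 (attained at k = 0)
  C[1][0] = min over k of (A[1][0] + B[0][0] = 6 + 3 = 9, A[1][1] + B[1][0] = 4 + 8 = 12) = 9 (attained at k = 0)
  C[1][1] = min over k of (A[1][0] + B[0][1] = 6 + -2 = 4, A[1][1] + B[1][1] = 4 + 5 = 9) = 4 (attained at k = 0)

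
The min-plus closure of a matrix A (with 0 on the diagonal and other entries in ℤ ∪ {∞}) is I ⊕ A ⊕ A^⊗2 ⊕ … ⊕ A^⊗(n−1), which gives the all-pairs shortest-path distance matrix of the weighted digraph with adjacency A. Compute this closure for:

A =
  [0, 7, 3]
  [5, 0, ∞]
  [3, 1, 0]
Closure =
  [0, 4, 3]
  [5, 0, 8]
  [3, 1, 0]

This is the Floyd-Warshall all-pairs shortest-path computation. For each intermediate vertex k = 0, 1, …, 2, update dist[i][j] ← min(dist[i][j], dist[i][k] + dist[k][j]). The final matrix gives, for each (i, j), the minimum total weight of any directed path from i to j (possibly empty when i = j).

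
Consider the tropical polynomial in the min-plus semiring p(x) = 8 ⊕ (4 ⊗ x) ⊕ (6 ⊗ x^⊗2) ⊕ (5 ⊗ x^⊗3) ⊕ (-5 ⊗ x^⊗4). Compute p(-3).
p(-3) = -17

A tropical monomial a ⊗ x^⊗i evaluates to a + i · x. Evaluating each term at x = -3:
  Term 0 contributes 8 + 0 · -3 = 8
  Term 1 contributes 4 + 1 · -3 = 1
  Term 2 contributes 6 + 2 · -3 = 0
  Term 3 contributes 5 + 3 · -3 = -4
  Term 4 contributes -5 + 4 · -3 = -17
p(-3) = ⊕ of these = min[8, 1, 0, -4, -17] = -17.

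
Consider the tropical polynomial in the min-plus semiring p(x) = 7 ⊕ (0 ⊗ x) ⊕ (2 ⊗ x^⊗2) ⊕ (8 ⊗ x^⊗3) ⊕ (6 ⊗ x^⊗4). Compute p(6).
p(6) = 6

A tropical monomial a ⊗ x^⊗i evaluates to a + i · x. Evaluating each term at x = 6:
  Term 0 contributes 7 + 0 · 6 = 7
  Term 1 contributes 0 + 1 · 6 = 6
  Term 2 contributes 2 + 2 · 6 = 14
  Term 3 contributes 8 + 3 · 6 = 26
  Term 4 contributes 6 + 4 · 6 = 30
p(6) = ⊕ of these = min[7, 6, 14, 26, 30] = 6.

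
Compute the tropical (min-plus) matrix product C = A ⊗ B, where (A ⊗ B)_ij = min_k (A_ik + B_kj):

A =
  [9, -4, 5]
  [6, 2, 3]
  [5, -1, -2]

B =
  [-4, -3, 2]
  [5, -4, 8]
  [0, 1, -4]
A ⊗ B =
  [1, -8, 1]
  [2, -2, -1]
  [-2, -5, -6]

Apply the min-plus product entry-by-entry:
  C[0][0] = min over k of (A[0][0] + B[0][0] = 9 + -4 = 5, A[0][1] + B[1][0] = -4 + 5 = 1, A[0][2] + B[2][0] = 5 + 0 = 5) = 1 (attained at k = 1)
  C[0][1] = min over k of (A[0][0] + B[0][1] = 9 + -3 = 6, A[0][1] + B[1][1] = -4 + -4 = -8, A[0][2] + B[2][1] = 5 + 1 = 6) = -8 (attained at k = 1)
  C[0][2] = min over k of (A[0][0] + B[0][2] = 9 + 2 = 11, A[0][1] + B[1][2] = -4 + 8 = 4, A[0][2] + B[2][2] = 5 + -4 = 1) = 1 (attained at k = 2)
  C[1][0] = min over k of (A[1][0] + B[0][0] = 6 + -4 = 2, A[1][1] + B[1][0] = 2 + 5 = 7, A[1][2] + B[2][0] = 3 + 0 = 3) = 2 (attained at k = 0)
  C[1][1] = min over k of (A[1][0] + B[0][1] = 6 + -3 = 3, A[1][1] + B[1][1] = 2 + -4 = -2, A[1][2] + B[2][1] = 3 + 1 = 4) = -2 (attained at k = 1)
  C[1][2] = min over k of (A[1][0] + B[0][2] = 6 + 2 = 8, A[1][1] + B[1][2] = 2 + 8 = 10, A[1][2] + B[2][2] = 3 + -4 = -1) = -1 (attained at k = 2)
  C[2][0] = min over k of (A[2][0] + B[0][0] = 5 + -4 = 1, A[2][1] + B[1][0] = -1 + 5 = 4, A[2][2] + B[2][0] = -2 + 0 = -2) = -2 (attained at k = 2)
  C[2][1] = min over k of (A[2][0] + B[0][1] = 5 + -3 = 2, A[2][1] + B[1][1] = -1 + -4 = -5, A[2][2] + B[2][1] = -2 + 1 = -1) = -5 (attained at k = 1)
  C[2][2] = min over k of (A[2][0] + B[0][2] = 5 + 2 = 7, A[2][1] + B[1][2] = -1 + 8 = 7, A[2][2] + B[2][2] = -2 + -4 = -6) = -6 (attained at k = 2)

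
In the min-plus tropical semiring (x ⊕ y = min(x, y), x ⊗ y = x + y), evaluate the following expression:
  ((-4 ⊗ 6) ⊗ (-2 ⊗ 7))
((-4 ⊗ 6) ⊗ (-2 ⊗ 7)) = 7

Expand innermost to outermost. Recall ⊕ takes the minimum of its arguments and ⊗ takes their sum. Working out the expression ((-4 ⊗ 6) ⊗ (-2 ⊗ 7)) gives 7.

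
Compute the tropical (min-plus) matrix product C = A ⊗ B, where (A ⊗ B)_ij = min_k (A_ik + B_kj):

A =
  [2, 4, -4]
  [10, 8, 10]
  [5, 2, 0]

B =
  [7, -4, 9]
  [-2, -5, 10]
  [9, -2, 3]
A ⊗ B =
  [2, -6, -1]
  [6, 3, 13]
  [0, -3, 3]

Apply the min-plus product entry-by-entry:
  C[0][0] = min over k of (A[0][0] + B[0][0] = 2 + 7 = 9, A[0][1] + B[1][0] = 4 + -2 = 2, A[0][2] + B[2][0] = -4 + 9 = 5) = 2 (attained at k = 1)
  C[0][1] = min over k of (A[0][0] + B[0][1] = 2 + -4 = -2, A[0][1] + B[1][1] = 4 + -5 = -1, A[0][2] + B[2][1] = -4 + -2 = -6) = -6 (attained at k = 2)
  C[0][2] = min over k of (A[0][0] + B[0][2] = 2 + 9 = 11, A[0][1] + B[1][2] = 4 + 10 = 14, A[0][2] + B[2][2] = -4 + 3 = -1) = -1 (attained at k = 2)
  C[1][0] = min over k of (A[1][0] + B[0][0] = 10 + 7 = 17, A[1][1] + B[1][0] = 8 + -2 = 6, A[1][2] + B[2][0] = 10 + 9 = 19) = 6 (attained at k = 1)
  C[1][1] = min over k of (A[1][0] + B[0][1] = 10 + -4 = 6, A[1][1] + B[1][1] = 8 + -5 = 3, A[1][2] + B[2][1] = 10 + -2 = 8) = 3 (attained at k = 1)
  C[1][2] = min over k of (A[1][0] + B[0][2] = 10 + 9 = 19, A[1][1] + B[1][2] = 8 + 10 = 18, A[1][2] + B[2][2] = 10 + 3 = 13) = 13 (attained at k = 2)
  C[2][0] = min over k of (A[2][0] + B[0][0] = 5 + 7 = 12, A[2][1] + B[1][0] = 2 + -2 = 0, A[2][2] + B[2][0] = 0 + 9 = 9) = 0 (attained at k = 1)
  C[2][1] = min over k of (A[2][0] + B[0][1] = 5 + -4 = 1, A[2][1] + B[1][1] = 2 + -5 = -3, A[2][2] + B[2][1] = 0 + -2 = -2) = -3 (attained at k = 1)
  C[2][2] = min over k of (A[2][0] + B[0][2] = 5 + 9 = 14, A[2][1] + B[1][2] = 2 + 10 = 12, A[2][2] + B[2][2] = 0 + 3 = 3) = 3 (attained at k = 2)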